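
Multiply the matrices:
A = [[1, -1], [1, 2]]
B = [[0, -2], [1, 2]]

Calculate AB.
[[-1, -4], [2, 2]]

Each entry (i,j) of AB = sum over k of A[i][k]*B[k][j].
(AB)[0][0] = (1)*(0) + (-1)*(1) = -1
(AB)[0][1] = (1)*(-2) + (-1)*(2) = -4
(AB)[1][0] = (1)*(0) + (2)*(1) = 2
(AB)[1][1] = (1)*(-2) + (2)*(2) = 2
AB = [[-1, -4], [2, 2]]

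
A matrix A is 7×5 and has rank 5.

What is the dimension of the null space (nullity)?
0

The rank-nullity theorem for an m×n matrix states:
rank(A) + nullity(A) = n (the number of columns).
Here n = 5 and rank(A) = 5, so nullity(A) = 5 - 5 = 0.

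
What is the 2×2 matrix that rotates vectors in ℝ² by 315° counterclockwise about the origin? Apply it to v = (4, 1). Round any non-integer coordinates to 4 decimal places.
R = [[√2/2, √2/2], [-√2/2, √2/2]]; R·v = (3.5355, -2.1213)

A counterclockwise rotation by angle θ in ℝ² has matrix R(θ) = [[cos θ, -sin θ], [sin θ, cos θ]].
For θ = 315°: cos θ = √2/2, sin θ = -√2/2.
R(315°) = [[√2/2, √2/2], [-√2/2, √2/2]].
R·v = [√2/2·4 + (√2/2)·1, -√2/2·4 + √2/2·1] = (3.5355, -2.1213).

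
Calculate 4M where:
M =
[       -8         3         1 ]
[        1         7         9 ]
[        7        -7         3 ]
4M =
[      -32        12         4 ]
[        4        28        36 ]
[       28       -28        12 ]

Scalar multiplication is elementwise: (4M)[i][j] = 4 * M[i][j].
  (4M)[0][0] = 4 * (-8) = -32
  (4M)[0][1] = 4 * (3) = 12
  (4M)[0][2] = 4 * (1) = 4
  (4M)[1][0] = 4 * (1) = 4
  (4M)[1][1] = 4 * (7) = 28
  (4M)[1][2] = 4 * (9) = 36
  (4M)[2][0] = 4 * (7) = 28
  (4M)[2][1] = 4 * (-7) = -28
  (4M)[2][2] = 4 * (3) = 12
4M =
[      -32        12         4 ]
[        4        28        36 ]
[       28       -28        12 ]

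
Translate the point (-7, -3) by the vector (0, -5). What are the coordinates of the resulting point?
(-7, -8)

Translation by (0, -5):
x' = -7 + 0 = -7
y' = -3 + -5 = -8
Homogeneous matrix: [[1, 0, 0], [0, 1, -5], [0, 0, 1]]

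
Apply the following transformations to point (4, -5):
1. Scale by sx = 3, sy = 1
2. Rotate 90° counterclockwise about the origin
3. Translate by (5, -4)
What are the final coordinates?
(10, 8)

Step 1: Scale → (12, -5)
Step 2: Rotate 90° → (5, 12)
Step 3: Translate → (10, 8)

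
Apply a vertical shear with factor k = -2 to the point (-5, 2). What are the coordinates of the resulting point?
(-5, 12)

Shear matrix for vertical shear with factor k = -2:
[[1, 0], [-2, 1]]
Result: (-5, 2) → (-5, 12)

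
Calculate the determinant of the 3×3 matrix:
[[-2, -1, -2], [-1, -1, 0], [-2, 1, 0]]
6

Expansion along first row:
det = -2·det([[-1,0],[1,0]]) - -1·det([[-1,0],[-2,0]]) + -2·det([[-1,-1],[-2,1]])
    = -2·(-1·0 - 0·1) - -1·(-1·0 - 0·-2) + -2·(-1·1 - -1·-2)
    = -2·0 - -1·0 + -2·-3
    = 0 + 0 + 6 = 6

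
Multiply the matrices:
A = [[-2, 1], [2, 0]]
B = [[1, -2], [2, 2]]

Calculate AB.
[[0, 6], [2, -4]]

Each entry (i,j) of AB = sum over k of A[i][k]*B[k][j].
(AB)[0][0] = (-2)*(1) + (1)*(2) = 0
(AB)[0][1] = (-2)*(-2) + (1)*(2) = 6
(AB)[1][0] = (2)*(1) + (0)*(2) = 2
(AB)[1][1] = (2)*(-2) + (0)*(2) = -4
AB = [[0, 6], [2, -4]]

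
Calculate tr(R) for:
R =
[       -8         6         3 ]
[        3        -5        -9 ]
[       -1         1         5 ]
tr(R) = -8 - 5 + 5 = -8

The trace of a square matrix is the sum of its diagonal entries.
Diagonal entries of R: R[0][0] = -8, R[1][1] = -5, R[2][2] = 5.
tr(R) = -8 - 5 + 5 = -8.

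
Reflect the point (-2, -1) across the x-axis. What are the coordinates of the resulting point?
(-2, 1)

Reflection across x-axis: (-2, -1) → (-2, 1)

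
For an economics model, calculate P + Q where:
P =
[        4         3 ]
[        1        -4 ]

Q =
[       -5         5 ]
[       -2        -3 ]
P + Q =
[       -1         8 ]
[       -1        -7 ]

Matrix addition is elementwise: (P+Q)[i][j] = P[i][j] + Q[i][j].
  (P+Q)[0][0] = (4) + (-5) = -1
  (P+Q)[0][1] = (3) + (5) = 8
  (P+Q)[1][0] = (1) + (-2) = -1
  (P+Q)[1][1] = (-4) + (-3) = -7
P + Q =
[       -1         8 ]
[       -1        -7 ]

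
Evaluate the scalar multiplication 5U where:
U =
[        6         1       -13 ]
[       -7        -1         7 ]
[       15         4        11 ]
5U =
[       30         5       -65 ]
[      -35        -5        35 ]
[       75        20        55 ]

Scalar multiplication is elementwise: (5U)[i][j] = 5 * U[i][j].
  (5U)[0][0] = 5 * (6) = 30
  (5U)[0][1] = 5 * (1) = 5
  (5U)[0][2] = 5 * (-13) = -65
  (5U)[1][0] = 5 * (-7) = -35
  (5U)[1][1] = 5 * (-1) = -5
  (5U)[1][2] = 5 * (7) = 35
  (5U)[2][0] = 5 * (15) = 75
  (5U)[2][1] = 5 * (4) = 20
  (5U)[2][2] = 5 * (11) = 55
5U =
[       30         5       -65 ]
[      -35        -5        35 ]
[       75        20        55 ]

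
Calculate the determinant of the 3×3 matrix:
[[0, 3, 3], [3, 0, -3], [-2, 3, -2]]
63

Expansion along first row:
det = 0·det([[0,-3],[3,-2]]) - 3·det([[3,-3],[-2,-2]]) + 3·det([[3,0],[-2,3]])
    = 0·(0·-2 - -3·3) - 3·(3·-2 - -3·-2) + 3·(3·3 - 0·-2)
    = 0·9 - 3·-12 + 3·9
    = 0 + 36 + 27 = 63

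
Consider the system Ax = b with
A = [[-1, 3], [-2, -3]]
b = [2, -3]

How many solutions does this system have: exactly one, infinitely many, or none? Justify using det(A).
Exactly one solution

Compute det(A) = (-1)*(-3) - (3)*(-2) = 9.
Because det(A) ≠ 0, A is invertible and Ax = b has a unique solution for every b (here x = A⁻¹ b).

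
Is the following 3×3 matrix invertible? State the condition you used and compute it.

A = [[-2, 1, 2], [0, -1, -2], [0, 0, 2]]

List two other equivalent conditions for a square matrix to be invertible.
Yes, invertible; det(A) = 4 ≠ 0. Equivalent conditions: rank(A) = 3; Ax = 0 has only the trivial solution; 0 is not an eigenvalue; the columns of A are linearly independent.

To check invertibility, compute det(A).
The given matrix is triangular, so det(A) equals the product of its diagonal entries = 4 ≠ 0.
Since det(A) ≠ 0, A is invertible.
Equivalent conditions for a square matrix A to be invertible:
- rank(A) = 3 (full rank).
- The homogeneous system Ax = 0 has only the trivial solution x = 0.
- 0 is not an eigenvalue of A.
- The columns (equivalently rows) of A are linearly independent.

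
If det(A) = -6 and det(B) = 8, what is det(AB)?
-48

Use the multiplicative property of determinants: det(AB) = det(A)*det(B).
det(AB) = (-6)*(8) = -48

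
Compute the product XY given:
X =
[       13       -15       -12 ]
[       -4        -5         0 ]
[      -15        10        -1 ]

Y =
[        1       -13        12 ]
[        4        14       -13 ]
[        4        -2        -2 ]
XY =
[      -95      -355       375 ]
[      -24       -18        17 ]
[       21       337      -308 ]

Matrix multiplication: (XY)[i][j] = sum over k of X[i][k] * Y[k][j].
  (XY)[0][0] = (13)*(1) + (-15)*(4) + (-12)*(4) = -95
  (XY)[0][1] = (13)*(-13) + (-15)*(14) + (-12)*(-2) = -355
  (XY)[0][2] = (13)*(12) + (-15)*(-13) + (-12)*(-2) = 375
  (XY)[1][0] = (-4)*(1) + (-5)*(4) + (0)*(4) = -24
  (XY)[1][1] = (-4)*(-13) + (-5)*(14) + (0)*(-2) = -18
  (XY)[1][2] = (-4)*(12) + (-5)*(-13) + (0)*(-2) = 17
  (XY)[2][0] = (-15)*(1) + (10)*(4) + (-1)*(4) = 21
  (XY)[2][1] = (-15)*(-13) + (10)*(14) + (-1)*(-2) = 337
  (XY)[2][2] = (-15)*(12) + (10)*(-13) + (-1)*(-2) = -308
XY =
[      -95      -355       375 ]
[      -24       -18        17 ]
[       21       337      -308 ]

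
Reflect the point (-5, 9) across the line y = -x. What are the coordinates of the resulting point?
(-9, 5)

Reflection across line y = -x: (-5, 9) → (-9, 5)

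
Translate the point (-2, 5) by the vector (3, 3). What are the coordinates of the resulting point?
(1, 8)

Translation by (3, 3):
x' = -2 + 3 = 1
y' = 5 + 3 = 8
Homogeneous matrix: [[1, 0, 3], [0, 1, 3], [0, 0, 1]]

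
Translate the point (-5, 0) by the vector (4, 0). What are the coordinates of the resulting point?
(-1, 0)

Translation by (4, 0):
x' = -5 + 4 = -1
y' = 0 + 0 = 0
Homogeneous matrix: [[1, 0, 4], [0, 1, 0], [0, 0, 1]]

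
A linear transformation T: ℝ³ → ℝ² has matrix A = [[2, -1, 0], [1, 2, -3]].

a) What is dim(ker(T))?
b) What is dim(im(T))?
dim(ker) = 1, dim(im) = 2

The two rows are not scalar multiples of one another (no single k satisfies row 2 = k × row 1), so they are linearly independent.
Thus rank(A) = 2.
dim(im(T)) = rank(A) = 2.
By the rank-nullity theorem applied to T: ℝ³ → ℝ², rank(A) + nullity(A) = 3 (the domain dimension), so dim(ker(T)) = 3 - 2 = 1.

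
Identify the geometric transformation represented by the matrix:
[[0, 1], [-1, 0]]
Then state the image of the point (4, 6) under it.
rotation by 90° clockwise (i.e., 270° counterclockwise); image of (4, 6) is (6, -4)

This matches the form [[cos θ, -sin θ], [sin θ, cos θ]] of a rotation matrix; reading off cos θ and sin θ gives the angle.
The matrix [[0, 1], [-1, 0]] represents: rotation by 90° clockwise (i.e., 270° counterclockwise).
Applying it to (4, 6): [0·4 + 1·6, -1·4 + 0·6] = (6, -4).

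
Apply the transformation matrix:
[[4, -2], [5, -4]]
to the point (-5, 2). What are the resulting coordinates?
(-24, -33)

Matrix multiplication:
[[4, -2], [5, -4]] × [-5, 2]ᵀ
= [4×-5 + -2×2, 5×-5 + -4×2]ᵀ
= [-24.0000, -33.0000]ᵀ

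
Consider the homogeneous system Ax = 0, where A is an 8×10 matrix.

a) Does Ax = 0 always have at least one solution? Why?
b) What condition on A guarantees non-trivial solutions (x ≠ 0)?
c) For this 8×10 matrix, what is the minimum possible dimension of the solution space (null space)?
a) Yes, x = 0 is always a solution. b) When A has linearly dependent columns (rank < n). c) Minimum nullity = 2.

a) x = 0 satisfies A·0 = 0, so the zero vector is always a solution.
b) Non-trivial solutions exist iff the columns of A are linearly dependent, equivalently rank(A) < n (the number of columns).
c) By rank-nullity, rank(A) + nullity(A) = n = 10. Since A has only 8 rows, rank(A) ≤ 8, so nullity(A) ≥ 10 - 8 = 2.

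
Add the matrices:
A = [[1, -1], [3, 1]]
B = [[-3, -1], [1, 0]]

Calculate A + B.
[[-2, -2], [4, 1]]

Add corresponding elements:
(1)+(-3)=-2
(-1)+(-1)=-2
(3)+(1)=4
(1)+(0)=1
A + B = [[-2, -2], [4, 1]]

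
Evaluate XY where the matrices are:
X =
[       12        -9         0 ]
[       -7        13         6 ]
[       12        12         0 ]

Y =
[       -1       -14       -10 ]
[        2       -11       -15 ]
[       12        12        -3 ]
XY =
[      -30       -69        15 ]
[      105        27      -143 ]
[       12      -300      -300 ]

Matrix multiplication: (XY)[i][j] = sum over k of X[i][k] * Y[k][j].
  (XY)[0][0] = (12)*(-1) + (-9)*(2) + (0)*(12) = -30
  (XY)[0][1] = (12)*(-14) + (-9)*(-11) + (0)*(12) = -69
  (XY)[0][2] = (12)*(-10) + (-9)*(-15) + (0)*(-3) = 15
  (XY)[1][0] = (-7)*(-1) + (13)*(2) + (6)*(12) = 105
  (XY)[1][1] = (-7)*(-14) + (13)*(-11) + (6)*(12) = 27
  (XY)[1][2] = (-7)*(-10) + (13)*(-15) + (6)*(-3) = -143
  (XY)[2][0] = (12)*(-1) + (12)*(2) + (0)*(12) = 12
  (XY)[2][1] = (12)*(-14) + (12)*(-11) + (0)*(12) = -300
  (XY)[2][2] = (12)*(-10) + (12)*(-15) + (0)*(-3) = -300
XY =
[      -30       -69        15 ]
[      105        27      -143 ]
[       12      -300      -300 ]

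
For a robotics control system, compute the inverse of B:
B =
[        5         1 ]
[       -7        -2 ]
det(B) = -3
B⁻¹ =
[      2/3       1/3 ]
[     -7/3      -5/3 ]

For a 2×2 matrix B = [[a, b], [c, d]] with det(B) ≠ 0, B⁻¹ = (1/det(B)) * [[d, -b], [-c, a]].
det(B) = (5)*(-2) - (1)*(-7) = -10 + 7 = -3.
B⁻¹ = (1/-3) * [[-2, -1], [7, 5]].
Dividing each entry by -3 and reducing:
B⁻¹ =
[      2/3       1/3 ]
[     -7/3      -5/3 ]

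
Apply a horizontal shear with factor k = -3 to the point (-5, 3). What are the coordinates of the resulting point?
(-14, 3)

Shear matrix for horizontal shear with factor k = -3:
[[1, -3], [0, 1]]
Result: (-5, 3) → (-14, 3)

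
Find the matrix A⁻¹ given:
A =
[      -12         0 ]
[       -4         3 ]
det(A) = -36
A⁻¹ =
[    -1/12         0 ]
[     -1/9       1/3 ]

For a 2×2 matrix A = [[a, b], [c, d]] with det(A) ≠ 0, A⁻¹ = (1/det(A)) * [[d, -b], [-c, a]].
det(A) = (-12)*(3) - (0)*(-4) = -36 - 0 = -36.
A⁻¹ = (1/-36) * [[3, 0], [4, -12]].
Dividing each entry by -36 and reducing:
A⁻¹ =
[    -1/12         0 ]
[     -1/9       1/3 ]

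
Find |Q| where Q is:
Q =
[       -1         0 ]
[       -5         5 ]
det(Q) = -5

For a 2×2 matrix [[a, b], [c, d]], det = a*d - b*c.
det(Q) = (-1)*(5) - (0)*(-5) = -5 - 0 = -5.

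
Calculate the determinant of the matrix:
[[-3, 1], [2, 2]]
-8

For a 2×2 matrix [[a, b], [c, d]], det = ad - bc
det = (-3)(2) - (1)(2) = -6 - 2 = -8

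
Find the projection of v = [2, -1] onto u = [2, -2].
[3/2, -3/2]

The projection of v onto u is proj_u(v) = ((v·u) / (u·u)) · u.
v·u = (2)*(2) + (-1)*(-2) = 6.
u·u = (2)*(2) + (-2)*(-2) = 8.
coefficient = 6 / 8 = 3/4.
proj_u(v) = 3/4 · [2, -2] = [3/2, -3/2].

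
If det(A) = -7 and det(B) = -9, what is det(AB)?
63

Use the multiplicative property of determinants: det(AB) = det(A)*det(B).
det(AB) = (-7)*(-9) = 63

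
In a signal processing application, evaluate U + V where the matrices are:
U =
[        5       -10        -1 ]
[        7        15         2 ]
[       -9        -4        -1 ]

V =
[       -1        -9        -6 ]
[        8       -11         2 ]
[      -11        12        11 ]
U + V =
[        4       -19        -7 ]
[       15         4         4 ]
[      -20         8        10 ]

Matrix addition is elementwise: (U+V)[i][j] = U[i][j] + V[i][j].
  (U+V)[0][0] = (5) + (-1) = 4
  (U+V)[0][1] = (-10) + (-9) = -19
  (U+V)[0][2] = (-1) + (-6) = -7
  (U+V)[1][0] = (7) + (8) = 15
  (U+V)[1][1] = (15) + (-11) = 4
  (U+V)[1][2] = (2) + (2) = 4
  (U+V)[2][0] = (-9) + (-11) = -20
  (U+V)[2][1] = (-4) + (12) = 8
  (U+V)[2][2] = (-1) + (11) = 10
U + V =
[        4       -19        -7 ]
[       15         4         4 ]
[      -20         8        10 ]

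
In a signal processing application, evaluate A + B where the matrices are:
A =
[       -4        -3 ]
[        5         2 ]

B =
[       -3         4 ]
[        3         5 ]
A + B =
[       -7         1 ]
[        8         7 ]

Matrix addition is elementwise: (A+B)[i][j] = A[i][j] + B[i][j].
  (A+B)[0][0] = (-4) + (-3) = -7
  (A+B)[0][1] = (-3) + (4) = 1
  (A+B)[1][0] = (5) + (3) = 8
  (A+B)[1][1] = (2) + (5) = 7
A + B =
[       -7         1 ]
[        8         7 ]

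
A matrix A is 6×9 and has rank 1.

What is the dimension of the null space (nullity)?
8

The rank-nullity theorem for an m×n matrix states:
rank(A) + nullity(A) = n (the number of columns).
Here n = 9 and rank(A) = 1, so nullity(A) = 9 - 1 = 8.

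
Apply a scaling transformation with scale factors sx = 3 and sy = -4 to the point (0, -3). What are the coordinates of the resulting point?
(0, 12)

Scaling matrix:
[[3, 0], [0, -4]]
Result: (0 × 3, -3 × -4) = (0, 12)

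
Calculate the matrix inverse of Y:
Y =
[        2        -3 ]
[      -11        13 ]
det(Y) = -7
Y⁻¹ =
[    -13/7      -3/7 ]
[    -11/7      -2/7 ]

For a 2×2 matrix Y = [[a, b], [c, d]] with det(Y) ≠ 0, Y⁻¹ = (1/det(Y)) * [[d, -b], [-c, a]].
det(Y) = (2)*(13) - (-3)*(-11) = 26 - 33 = -7.
Y⁻¹ = (1/-7) * [[13, 3], [11, 2]].
Dividing each entry by -7 and reducing:
Y⁻¹ =
[    -13/7      -3/7 ]
[    -11/7      -2/7 ]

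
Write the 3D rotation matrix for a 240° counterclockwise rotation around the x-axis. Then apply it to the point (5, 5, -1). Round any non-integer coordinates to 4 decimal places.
R = [[1, 0, 0], [0, -1/2, √3/2], [0, -√3/2, -1/2]]; R·(5, 5, -1) = (5.0000, -3.3660, -3.8301)

Rotation matrix for 240° around x-axis:
cos(240°) = -1/2, sin(240°) = -√3/2
R = [[1, 0, 0], [0, -1/2, √3/2], [0, -√3/2, -1/2]]
Apply to (5, 5, -1): R·[5, 5, -1]ᵀ = (5.0000, -3.3660, -3.8301)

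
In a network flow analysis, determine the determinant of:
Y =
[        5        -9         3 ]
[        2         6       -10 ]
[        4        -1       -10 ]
det(Y) = -248

Expand along row 0 (cofactor expansion): det(Y) = a*(e*i - f*h) - b*(d*i - f*g) + c*(d*h - e*g), where the 3×3 is [[a, b, c], [d, e, f], [g, h, i]].
Minor M_00 = (6)*(-10) - (-10)*(-1) = -60 - 10 = -70.
Minor M_01 = (2)*(-10) - (-10)*(4) = -20 + 40 = 20.
Minor M_02 = (2)*(-1) - (6)*(4) = -2 - 24 = -26.
det(Y) = (5)*(-70) - (-9)*(20) + (3)*(-26) = -350 + 180 - 78 = -248.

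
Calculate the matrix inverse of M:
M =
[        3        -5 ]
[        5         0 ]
det(M) = 25
M⁻¹ =
[        0       1/5 ]
[     -1/5      3/25 ]

For a 2×2 matrix M = [[a, b], [c, d]] with det(M) ≠ 0, M⁻¹ = (1/det(M)) * [[d, -b], [-c, a]].
det(M) = (3)*(0) - (-5)*(5) = 0 + 25 = 25.
M⁻¹ = (1/25) * [[0, 5], [-5, 3]].
Dividing each entry by 25 and reducing:
M⁻¹ =
[        0       1/5 ]
[     -1/5      3/25 ]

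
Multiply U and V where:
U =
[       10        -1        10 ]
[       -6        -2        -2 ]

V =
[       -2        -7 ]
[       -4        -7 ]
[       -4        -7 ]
UV =
[      -56      -133 ]
[       28        70 ]

Matrix multiplication: (UV)[i][j] = sum over k of U[i][k] * V[k][j].
  (UV)[0][0] = (10)*(-2) + (-1)*(-4) + (10)*(-4) = -56
  (UV)[0][1] = (10)*(-7) + (-1)*(-7) + (10)*(-7) = -133
  (UV)[1][0] = (-6)*(-2) + (-2)*(-4) + (-2)*(-4) = 28
  (UV)[1][1] = (-6)*(-7) + (-2)*(-7) + (-2)*(-7) = 70
UV =
[      -56      -133 ]
[       28        70 ]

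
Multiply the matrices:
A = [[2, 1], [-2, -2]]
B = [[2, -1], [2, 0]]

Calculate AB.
[[6, -2], [-8, 2]]

Each entry (i,j) of AB = sum over k of A[i][k]*B[k][j].
(AB)[0][0] = (2)*(2) + (1)*(2) = 6
(AB)[0][1] = (2)*(-1) + (1)*(0) = -2
(AB)[1][0] = (-2)*(2) + (-2)*(2) = -8
(AB)[1][1] = (-2)*(-1) + (-2)*(0) = 2
AB = [[6, -2], [-8, 2]]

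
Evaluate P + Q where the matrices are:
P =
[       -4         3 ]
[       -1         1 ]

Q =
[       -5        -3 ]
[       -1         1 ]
P + Q =
[       -9         0 ]
[       -2         2 ]

Matrix addition is elementwise: (P+Q)[i][j] = P[i][j] + Q[i][j].
  (P+Q)[0][0] = (-4) + (-5) = -9
  (P+Q)[0][1] = (3) + (-3) = 0
  (P+Q)[1][0] = (-1) + (-1) = -2
  (P+Q)[1][1] = (1) + (1) = 2
P + Q =
[       -9         0 ]
[       -2         2 ]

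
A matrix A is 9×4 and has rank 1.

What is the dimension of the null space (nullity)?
3

The rank-nullity theorem for an m×n matrix states:
rank(A) + nullity(A) = n (the number of columns).
Here n = 4 and rank(A) = 1, so nullity(A) = 4 - 1 = 3.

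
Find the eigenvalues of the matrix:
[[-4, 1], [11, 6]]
λ = -5 and λ = 7

Characteristic equation: det(A - λI) = 0
λ² - (trace)λ + (det) = 0
λ² - (2)λ + (-35) = 0
λ² - 2λ - 35 = 0
Solving: λ = -5, 7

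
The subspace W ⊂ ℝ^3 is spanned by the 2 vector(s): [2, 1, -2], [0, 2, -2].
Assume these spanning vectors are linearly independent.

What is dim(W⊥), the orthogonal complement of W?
dim(W⊥) = 1

For any subspace W of ℝ^n, dim(W) + dim(W⊥) = n (the whole-space dimension).
Here the given 2 vectors are linearly independent, so dim(W) = 2.
Thus dim(W⊥) = n - dim(W) = 3 - 2 = 1.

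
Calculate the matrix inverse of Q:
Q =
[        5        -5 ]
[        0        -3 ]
det(Q) = -15
Q⁻¹ =
[      1/5      -1/3 ]
[        0      -1/3 ]

For a 2×2 matrix Q = [[a, b], [c, d]] with det(Q) ≠ 0, Q⁻¹ = (1/det(Q)) * [[d, -b], [-c, a]].
det(Q) = (5)*(-3) - (-5)*(0) = -15 - 0 = -15.
Q⁻¹ = (1/-15) * [[-3, 5], [0, 5]].
Dividing each entry by -15 and reducing:
Q⁻¹ =
[      1/5      -1/3 ]
[        0      -1/3 ]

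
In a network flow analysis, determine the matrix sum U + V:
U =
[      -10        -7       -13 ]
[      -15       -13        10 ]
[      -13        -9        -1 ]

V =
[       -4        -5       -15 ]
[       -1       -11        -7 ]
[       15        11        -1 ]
U + V =
[      -14       -12       -28 ]
[      -16       -24         3 ]
[        2         2        -2 ]

Matrix addition is elementwise: (U+V)[i][j] = U[i][j] + V[i][j].
  (U+V)[0][0] = (-10) + (-4) = -14
  (U+V)[0][1] = (-7) + (-5) = -12
  (U+V)[0][2] = (-13) + (-15) = -28
  (U+V)[1][0] = (-15) + (-1) = -16
  (U+V)[1][1] = (-13) + (-11) = -24
  (U+V)[1][2] = (10) + (-7) = 3
  (U+V)[2][0] = (-13) + (15) = 2
  (U+V)[2][1] = (-9) + (11) = 2
  (U+V)[2][2] = (-1) + (-1) = -2
U + V =
[      -14       -12       -28 ]
[      -16       -24         3 ]
[        2         2        -2 ]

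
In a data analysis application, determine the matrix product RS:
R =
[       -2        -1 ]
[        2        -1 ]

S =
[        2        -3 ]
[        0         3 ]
RS =
[       -4         3 ]
[        4        -9 ]

Matrix multiplication: (RS)[i][j] = sum over k of R[i][k] * S[k][j].
  (RS)[0][0] = (-2)*(2) + (-1)*(0) = -4
  (RS)[0][1] = (-2)*(-3) + (-1)*(3) = 3
  (RS)[1][0] = (2)*(2) + (-1)*(0) = 4
  (RS)[1][1] = (2)*(-3) + (-1)*(3) = -9
RS =
[       -4         3 ]
[        4        -9 ]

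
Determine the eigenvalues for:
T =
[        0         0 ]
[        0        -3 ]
λ = -3, 0

Solve det(T - λI) = 0. For a 2×2 matrix the characteristic equation is λ² - (trace)λ + det = 0.
trace(T) = a + d = 0 - 3 = -3.
det(T) = a*d - b*c = (0)*(-3) - (0)*(0) = 0 - 0 = 0.
Characteristic equation: λ² - (-3)λ + (0) = 0.
Discriminant = (-3)² - 4*(0) = 9 - 0 = 9.
λ = (-3 ± √9) / 2 = (-3 ± 3) / 2 = -3, 0.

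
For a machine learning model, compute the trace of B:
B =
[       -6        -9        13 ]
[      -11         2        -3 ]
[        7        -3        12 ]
tr(B) = -6 + 2 + 12 = 8

The trace of a square matrix is the sum of its diagonal entries.
Diagonal entries of B: B[0][0] = -6, B[1][1] = 2, B[2][2] = 12.
tr(B) = -6 + 2 + 12 = 8.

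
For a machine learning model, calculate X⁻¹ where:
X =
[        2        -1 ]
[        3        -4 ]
det(X) = -5
X⁻¹ =
[      4/5      -1/5 ]
[      3/5      -2/5 ]

For a 2×2 matrix X = [[a, b], [c, d]] with det(X) ≠ 0, X⁻¹ = (1/det(X)) * [[d, -b], [-c, a]].
det(X) = (2)*(-4) - (-1)*(3) = -8 + 3 = -5.
X⁻¹ = (1/-5) * [[-4, 1], [-3, 2]].
Dividing each entry by -5 and reducing:
X⁻¹ =
[      4/5      -1/5 ]
[      3/5      -2/5 ]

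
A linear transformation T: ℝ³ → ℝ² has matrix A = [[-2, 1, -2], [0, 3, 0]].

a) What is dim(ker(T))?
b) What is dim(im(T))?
dim(ker) = 1, dim(im) = 2

The two rows are not scalar multiples of one another (no single k satisfies row 2 = k × row 1), so they are linearly independent.
Thus rank(A) = 2.
dim(im(T)) = rank(A) = 2.
By the rank-nullity theorem applied to T: ℝ³ → ℝ², rank(A) + nullity(A) = 3 (the domain dimension), so dim(ker(T)) = 3 - 2 = 1.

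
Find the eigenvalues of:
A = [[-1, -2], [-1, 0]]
λ = -2, 1

Solve det(A - λI) = 0. For a 2×2 matrix this is λ² - (trace)λ + det = 0.
trace(A) = -1 + 0 = -1.
det(A) = (-1)*(0) - (-2)*(-1) = 0 - 2 = -2.
Characteristic equation: λ² - (-1)λ + (-2) = 0.
Discriminant: (-1)² - 4*(-2) = 1 + 8 = 9.
Roots: λ = (-1 ± √9) / 2 = -2, 1.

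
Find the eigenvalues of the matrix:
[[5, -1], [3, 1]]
λ = 2 and λ = 4

Characteristic equation: det(A - λI) = 0
λ² - (trace)λ + (det) = 0
λ² - (6)λ + (8) = 0
λ² - 6λ + 8 = 0
Solving: λ = 2, 4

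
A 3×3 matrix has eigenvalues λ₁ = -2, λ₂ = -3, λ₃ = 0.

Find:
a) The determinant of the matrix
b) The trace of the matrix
det = 0, trace = -5

Two standard eigenvalue identities:
- det(A) equals the product of the eigenvalues (counted with multiplicity).
- trace(A) equals the sum of the eigenvalues.
det(A) = (-2)*(-3)*(0) = 0.
trace(A) = -2 - 3 + 0 = -5.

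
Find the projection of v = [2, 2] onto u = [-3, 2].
[6/13, -4/13]

The projection of v onto u is proj_u(v) = ((v·u) / (u·u)) · u.
v·u = (2)*(-3) + (2)*(2) = -2.
u·u = (-3)*(-3) + (2)*(2) = 13.
coefficient = -2 / 13 = -2/13.
proj_u(v) = -2/13 · [-3, 2] = [6/13, -4/13].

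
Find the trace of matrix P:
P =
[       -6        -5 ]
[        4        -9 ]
tr(P) = -6 - 9 = -15

The trace of a square matrix is the sum of its diagonal entries.
Diagonal entries of P: P[0][0] = -6, P[1][1] = -9.
tr(P) = -6 - 9 = -15.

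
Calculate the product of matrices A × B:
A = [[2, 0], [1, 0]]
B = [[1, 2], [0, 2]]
[[2, 4], [1, 2]]

Matrix multiplication:
C[0][0] = 2×1 + 0×0 = 2
C[0][1] = 2×2 + 0×2 = 4
C[1][0] = 1×1 + 0×0 = 1
C[1][1] = 1×2 + 0×2 = 2
Result: [[2, 4], [1, 2]]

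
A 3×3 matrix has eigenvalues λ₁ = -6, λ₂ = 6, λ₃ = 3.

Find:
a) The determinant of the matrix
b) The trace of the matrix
det = -108, trace = 3

Two standard eigenvalue identities:
- det(A) equals the product of the eigenvalues (counted with multiplicity).
- trace(A) equals the sum of the eigenvalues.
det(A) = (-6)*(6)*(3) = -108.
trace(A) = -6 + 6 + 3 = 3.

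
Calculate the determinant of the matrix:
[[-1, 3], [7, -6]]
-15

For a 2×2 matrix [[a, b], [c, d]], det = ad - bc
det = (-1)(-6) - (3)(7) = 6 - 21 = -15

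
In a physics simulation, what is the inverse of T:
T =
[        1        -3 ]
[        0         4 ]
det(T) = 4
T⁻¹ =
[        1       3/4 ]
[        0       1/4 ]

For a 2×2 matrix T = [[a, b], [c, d]] with det(T) ≠ 0, T⁻¹ = (1/det(T)) * [[d, -b], [-c, a]].
det(T) = (1)*(4) - (-3)*(0) = 4 - 0 = 4.
T⁻¹ = (1/4) * [[4, 3], [0, 1]].
Dividing each entry by 4 and reducing:
T⁻¹ =
[        1       3/4 ]
[        0       1/4 ]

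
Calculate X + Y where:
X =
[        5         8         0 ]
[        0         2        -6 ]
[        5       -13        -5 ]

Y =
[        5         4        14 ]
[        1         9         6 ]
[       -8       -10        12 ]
X + Y =
[       10        12        14 ]
[        1        11         0 ]
[       -3       -23         7 ]

Matrix addition is elementwise: (X+Y)[i][j] = X[i][j] + Y[i][j].
  (X+Y)[0][0] = (5) + (5) = 10
  (X+Y)[0][1] = (8) + (4) = 12
  (X+Y)[0][2] = (0) + (14) = 14
  (X+Y)[1][0] = (0) + (1) = 1
  (X+Y)[1][1] = (2) + (9) = 11
  (X+Y)[1][2] = (-6) + (6) = 0
  (X+Y)[2][0] = (5) + (-8) = -3
  (X+Y)[2][1] = (-13) + (-10) = -23
  (X+Y)[2][2] = (-5) + (12) = 7
X + Y =
[       10        12        14 ]
[        1        11         0 ]
[       -3       -23         7 ]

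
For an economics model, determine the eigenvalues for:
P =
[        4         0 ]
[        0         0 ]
λ = 0, 4

Solve det(P - λI) = 0. For a 2×2 matrix the characteristic equation is λ² - (trace)λ + det = 0.
trace(P) = a + d = 4 + 0 = 4.
det(P) = a*d - b*c = (4)*(0) - (0)*(0) = 0 - 0 = 0.
Characteristic equation: λ² - (4)λ + (0) = 0.
Discriminant = (4)² - 4*(0) = 16 - 0 = 16.
λ = (4 ± √16) / 2 = (4 ± 4) / 2 = 0, 4.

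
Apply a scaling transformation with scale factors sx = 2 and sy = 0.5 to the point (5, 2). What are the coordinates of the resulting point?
(10, 1.0)

Scaling matrix:
[[2, 0], [0, 0.50]]
Result: (5 × 2, 2 × 0.5) = (10, 1.0)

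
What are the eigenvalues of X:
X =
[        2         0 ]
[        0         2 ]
λ = 2, 2

Solve det(X - λI) = 0. For a 2×2 matrix the characteristic equation is λ² - (trace)λ + det = 0.
trace(X) = a + d = 2 + 2 = 4.
det(X) = a*d - b*c = (2)*(2) - (0)*(0) = 4 - 0 = 4.
Characteristic equation: λ² - (4)λ + (4) = 0.
Discriminant = (4)² - 4*(4) = 16 - 16 = 0.
λ = (4 ± √0) / 2 = (4 ± 0) / 2 = 2, 2.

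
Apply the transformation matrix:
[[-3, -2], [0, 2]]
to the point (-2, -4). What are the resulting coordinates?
(14, -8)

Matrix multiplication:
[[-3, -2], [0, 2]] × [-2, -4]ᵀ
= [-3×-2 + -2×-4, 0×-2 + 2×-4]ᵀ
= [14.0000, -8.0000]ᵀ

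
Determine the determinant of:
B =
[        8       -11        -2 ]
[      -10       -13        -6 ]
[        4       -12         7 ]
det(B) = -2154

Expand along row 0 (cofactor expansion): det(B) = a*(e*i - f*h) - b*(d*i - f*g) + c*(d*h - e*g), where the 3×3 is [[a, b, c], [d, e, f], [g, h, i]].
Minor M_00 = (-13)*(7) - (-6)*(-12) = -91 - 72 = -163.
Minor M_01 = (-10)*(7) - (-6)*(4) = -70 + 24 = -46.
Minor M_02 = (-10)*(-12) - (-13)*(4) = 120 + 52 = 172.
det(B) = (8)*(-163) - (-11)*(-46) + (-2)*(172) = -1304 - 506 - 344 = -2154.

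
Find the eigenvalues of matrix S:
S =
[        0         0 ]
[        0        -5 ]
λ = -5, 0

Solve det(S - λI) = 0. For a 2×2 matrix the characteristic equation is λ² - (trace)λ + det = 0.
trace(S) = a + d = 0 - 5 = -5.
det(S) = a*d - b*c = (0)*(-5) - (0)*(0) = 0 - 0 = 0.
Characteristic equation: λ² - (-5)λ + (0) = 0.
Discriminant = (-5)² - 4*(0) = 25 - 0 = 25.
λ = (-5 ± √25) / 2 = (-5 ± 5) / 2 = -5, 0.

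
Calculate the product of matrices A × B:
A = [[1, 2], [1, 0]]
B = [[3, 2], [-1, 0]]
[[1, 2], [3, 2]]

Matrix multiplication:
C[0][0] = 1×3 + 2×-1 = 1
C[0][1] = 1×2 + 2×0 = 2
C[1][0] = 1×3 + 0×-1 = 3
C[1][1] = 1×2 + 0×0 = 2
Result: [[1, 2], [3, 2]]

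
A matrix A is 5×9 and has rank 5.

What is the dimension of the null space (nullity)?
4

The rank-nullity theorem for an m×n matrix states:
rank(A) + nullity(A) = n (the number of columns).
Here n = 9 and rank(A) = 5, so nullity(A) = 9 - 5 = 4.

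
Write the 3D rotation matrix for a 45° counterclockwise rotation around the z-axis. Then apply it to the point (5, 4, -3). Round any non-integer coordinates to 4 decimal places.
R = [[√2/2, -√2/2, 0], [√2/2, √2/2, 0], [0, 0, 1]]; R·(5, 4, -3) = (0.7071, 6.3640, -3.0000)

Rotation matrix for 45° around z-axis:
cos(45°) = √2/2, sin(45°) = √2/2
R = [[√2/2, -√2/2, 0], [√2/2, √2/2, 0], [0, 0, 1]]
Apply to (5, 4, -3): R·[5, 4, -3]ᵀ = (0.7071, 6.3640, -3.0000)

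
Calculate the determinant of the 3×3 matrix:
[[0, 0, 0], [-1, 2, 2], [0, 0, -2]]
0

Expansion along first row:
det = 0·det([[2,2],[0,-2]]) - 0·det([[-1,2],[0,-2]]) + 0·det([[-1,2],[0,0]])
    = 0·(2·-2 - 2·0) - 0·(-1·-2 - 2·0) + 0·(-1·0 - 2·0)
    = 0·-4 - 0·2 + 0·0
    = 0 + 0 + 0 = 0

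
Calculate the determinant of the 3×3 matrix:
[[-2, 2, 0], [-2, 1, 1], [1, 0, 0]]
2

Expansion along first row:
det = -2·det([[1,1],[0,0]]) - 2·det([[-2,1],[1,0]]) + 0·det([[-2,1],[1,0]])
    = -2·(1·0 - 1·0) - 2·(-2·0 - 1·1) + 0·(-2·0 - 1·1)
    = -2·0 - 2·-1 + 0·-1
    = 0 + 2 + 0 = 2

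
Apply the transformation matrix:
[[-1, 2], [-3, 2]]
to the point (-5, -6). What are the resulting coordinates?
(-7, 3)

Matrix multiplication:
[[-1, 2], [-3, 2]] × [-5, -6]ᵀ
= [-1×-5 + 2×-6, -3×-5 + 2×-6]ᵀ
= [-7.0000, 3.0000]ᵀ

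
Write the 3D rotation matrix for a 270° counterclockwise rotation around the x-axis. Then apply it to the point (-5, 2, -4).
R = [[1, 0, 0], [0, 0, 1], [0, -1, 0]]; R·(-5, 2, -4) = (-5, -4, -2)

Rotation matrix for 270° around x-axis:
cos(270°) = 0, sin(270°) = -1
R = [[1, 0, 0], [0, 0, 1], [0, -1, 0]]
Apply to (-5, 2, -4): R·[-5, 2, -4]ᵀ = (-5, -4, -2)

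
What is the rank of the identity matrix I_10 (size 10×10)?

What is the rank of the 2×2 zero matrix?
rank(I_10) = 10, rank(0) = 0

The identity I_10 has 10 columns that are the standard basis vectors e_1, …, e_10. These are linearly independent, so all 10 columns are pivots and rank(I_10) = 10.
The 2×2 zero matrix has every entry zero, so every row is the zero row and there are no pivots; rank(0) = 0.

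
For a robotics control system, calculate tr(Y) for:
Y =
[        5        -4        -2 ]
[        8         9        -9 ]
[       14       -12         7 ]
tr(Y) = 5 + 9 + 7 = 21

The trace of a square matrix is the sum of its diagonal entries.
Diagonal entries of Y: Y[0][0] = 5, Y[1][1] = 9, Y[2][2] = 7.
tr(Y) = 5 + 9 + 7 = 21.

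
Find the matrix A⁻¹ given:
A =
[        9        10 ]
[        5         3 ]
det(A) = -23
A⁻¹ =
[    -3/23     10/23 ]
[     5/23     -9/23 ]

For a 2×2 matrix A = [[a, b], [c, d]] with det(A) ≠ 0, A⁻¹ = (1/det(A)) * [[d, -b], [-c, a]].
det(A) = (9)*(3) - (10)*(5) = 27 - 50 = -23.
A⁻¹ = (1/-23) * [[3, -10], [-5, 9]].
Dividing each entry by -23 and reducing:
A⁻¹ =
[    -3/23     10/23 ]
[     5/23     -9/23 ]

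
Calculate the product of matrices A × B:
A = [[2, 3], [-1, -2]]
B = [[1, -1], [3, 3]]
[[11, 7], [-7, -5]]

Matrix multiplication:
C[0][0] = 2×1 + 3×3 = 11
C[0][1] = 2×-1 + 3×3 = 7
C[1][0] = -1×1 + -2×3 = -7
C[1][1] = -1×-1 + -2×3 = -5
Result: [[11, 7], [-7, -5]]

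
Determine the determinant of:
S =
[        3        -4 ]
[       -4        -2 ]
det(S) = -22

For a 2×2 matrix [[a, b], [c, d]], det = a*d - b*c.
det(S) = (3)*(-2) - (-4)*(-4) = -6 - 16 = -22.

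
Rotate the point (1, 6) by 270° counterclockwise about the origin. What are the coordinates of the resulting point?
(6, -1)

Rotation matrix R(θ) = [[cos θ, -sin θ], [sin θ, cos θ]]; for θ = 270°:
R = [[0, 1], [-1, 0]]
Result: R × [1, 6]ᵀ = [0·1 + (1)·6, -1·1 + (0)·6]ᵀ = (6, -1)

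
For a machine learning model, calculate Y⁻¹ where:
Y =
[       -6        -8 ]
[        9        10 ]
det(Y) = 12
Y⁻¹ =
[      5/6       2/3 ]
[     -3/4      -1/2 ]

For a 2×2 matrix Y = [[a, b], [c, d]] with det(Y) ≠ 0, Y⁻¹ = (1/det(Y)) * [[d, -b], [-c, a]].
det(Y) = (-6)*(10) - (-8)*(9) = -60 + 72 = 12.
Y⁻¹ = (1/12) * [[10, 8], [-9, -6]].
Dividing each entry by 12 and reducing:
Y⁻¹ =
[      5/6       2/3 ]
[     -3/4      -1/2 ]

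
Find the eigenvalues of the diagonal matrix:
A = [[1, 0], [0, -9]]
λ₁ = 1, λ₂ = -9

The characteristic polynomial of A is det(A - λI) = (1 - λ)(-9 - λ) = 0.
The roots are λ = 1 and λ = -9, so the eigenvalues are the diagonal entries.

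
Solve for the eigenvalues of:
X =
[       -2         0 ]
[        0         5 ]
λ = -2, 5

Solve det(X - λI) = 0. For a 2×2 matrix the characteristic equation is λ² - (trace)λ + det = 0.
trace(X) = a + d = -2 + 5 = 3.
det(X) = a*d - b*c = (-2)*(5) - (0)*(0) = -10 - 0 = -10.
Characteristic equation: λ² - (3)λ + (-10) = 0.
Discriminant = (3)² - 4*(-10) = 9 + 40 = 49.
λ = (3 ± √49) / 2 = (3 ± 7) / 2 = -2, 5.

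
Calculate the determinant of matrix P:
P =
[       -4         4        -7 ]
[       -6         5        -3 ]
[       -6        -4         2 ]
det(P) = -250

Expand along row 0 (cofactor expansion): det(P) = a*(e*i - f*h) - b*(d*i - f*g) + c*(d*h - e*g), where the 3×3 is [[a, b, c], [d, e, f], [g, h, i]].
Minor M_00 = (5)*(2) - (-3)*(-4) = 10 - 12 = -2.
Minor M_01 = (-6)*(2) - (-3)*(-6) = -12 - 18 = -30.
Minor M_02 = (-6)*(-4) - (5)*(-6) = 24 + 30 = 54.
det(P) = (-4)*(-2) - (4)*(-30) + (-7)*(54) = 8 + 120 - 378 = -250.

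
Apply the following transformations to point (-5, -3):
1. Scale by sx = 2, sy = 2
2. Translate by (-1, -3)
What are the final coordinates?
(-11, -9)

Step 1: Scale (-5, -3) by (sx, sy) = (2, 2) → (-10, -6)
Step 2: Translate by (-1, -3) → (-11, -9)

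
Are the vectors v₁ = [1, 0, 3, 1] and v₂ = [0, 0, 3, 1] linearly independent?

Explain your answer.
Yes, linearly independent

Two vectors are linearly dependent iff one is a scalar multiple of the other.
No single scalar k satisfies v₂ = k·v₁ (the ratios of corresponding entries disagree), so v₁ and v₂ are linearly independent.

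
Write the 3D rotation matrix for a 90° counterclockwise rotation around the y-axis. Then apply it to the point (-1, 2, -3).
R = [[0, 0, 1], [0, 1, 0], [-1, 0, 0]]; R·(-1, 2, -3) = (-3, 2, 1)

Rotation matrix for 90° around y-axis:
cos(90°) = 0, sin(90°) = 1
R = [[0, 0, 1], [0, 1, 0], [-1, 0, 0]]
Apply to (-1, 2, -3): R·[-1, 2, -3]ᵀ = (-3, 2, 1)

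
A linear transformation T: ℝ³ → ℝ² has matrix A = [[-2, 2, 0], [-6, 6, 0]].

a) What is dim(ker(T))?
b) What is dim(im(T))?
dim(ker) = 2, dim(im) = 1

Observe that row 2 = 3 × row 1 (so the rows are linearly dependent).
Thus rank(A) = 1 (only one linearly independent row).
dim(im(T)) = rank(A) = 1.
By the rank-nullity theorem applied to T: ℝ³ → ℝ², rank(A) + nullity(A) = 3 (the domain dimension), so dim(ker(T)) = 3 - 1 = 2.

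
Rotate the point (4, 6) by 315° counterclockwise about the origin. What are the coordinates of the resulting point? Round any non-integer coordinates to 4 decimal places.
(7.0711, 1.4142)

Rotation matrix R(θ) = [[cos θ, -sin θ], [sin θ, cos θ]]; for θ = 315°:
R = [[√2/2, √2/2], [-√2/2, √2/2]]
Result: R × [4, 6]ᵀ = [√2/2·4 + (√2/2)·6, -√2/2·4 + (√2/2)·6]ᵀ = (7.0711, 1.4142)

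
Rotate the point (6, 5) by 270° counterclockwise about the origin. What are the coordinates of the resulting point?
(5, -6)

Rotation matrix R(θ) = [[cos θ, -sin θ], [sin θ, cos θ]]; for θ = 270°:
R = [[0, 1], [-1, 0]]
Result: R × [6, 5]ᵀ = [0·6 + (1)·5, -1·6 + (0)·5]ᵀ = (5, -6)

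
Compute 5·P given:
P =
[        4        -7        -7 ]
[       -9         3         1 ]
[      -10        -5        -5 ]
5P =
[       20       -35       -35 ]
[      -45        15         5 ]
[      -50       -25       -25 ]

Scalar multiplication is elementwise: (5P)[i][j] = 5 * P[i][j].
  (5P)[0][0] = 5 * (4) = 20
  (5P)[0][1] = 5 * (-7) = -35
  (5P)[0][2] = 5 * (-7) = -35
  (5P)[1][0] = 5 * (-9) = -45
  (5P)[1][1] = 5 * (3) = 15
  (5P)[1][2] = 5 * (1) = 5
  (5P)[2][0] = 5 * (-10) = -50
  (5P)[2][1] = 5 * (-5) = -25
  (5P)[2][2] = 5 * (-5) = -25
5P =
[       20       -35       -35 ]
[      -45        15         5 ]
[      -50       -25       -25 ]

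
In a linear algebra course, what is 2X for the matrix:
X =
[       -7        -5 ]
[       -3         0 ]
2X =
[      -14       -10 ]
[       -6         0 ]

Scalar multiplication is elementwise: (2X)[i][j] = 2 * X[i][j].
  (2X)[0][0] = 2 * (-7) = -14
  (2X)[0][1] = 2 * (-5) = -10
  (2X)[1][0] = 2 * (-3) = -6
  (2X)[1][1] = 2 * (0) = 0
2X =
[      -14       -10 ]
[       -6         0 ]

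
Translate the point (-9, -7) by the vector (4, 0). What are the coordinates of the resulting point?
(-5, -7)

Translation by (4, 0):
x' = -9 + 4 = -5
y' = -7 + 0 = -7
Homogeneous matrix: [[1, 0, 4], [0, 1, 0], [0, 0, 1]]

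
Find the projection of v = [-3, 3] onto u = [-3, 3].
[-3, 3]

The projection of v onto u is proj_u(v) = ((v·u) / (u·u)) · u.
v·u = (-3)*(-3) + (3)*(3) = 18.
u·u = (-3)*(-3) + (3)*(3) = 18.
coefficient = 18 / 18 = 1.
proj_u(v) = 1 · [-3, 3] = [-3, 3].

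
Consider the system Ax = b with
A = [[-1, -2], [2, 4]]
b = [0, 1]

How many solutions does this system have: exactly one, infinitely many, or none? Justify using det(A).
No solution

det(A) = (-1)*(4) - (-2)*(2) = 0, so A is singular.
The column space of A is span(column 1) = span([-1, 2]).
b = [0, 1] is not a scalar multiple of column 1, so b ∉ column space and the system is inconsistent — no solution.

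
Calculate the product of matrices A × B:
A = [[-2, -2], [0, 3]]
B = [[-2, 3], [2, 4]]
[[0, -14], [6, 12]]

Matrix multiplication:
C[0][0] = -2×-2 + -2×2 = 0
C[0][1] = -2×3 + -2×4 = -14
C[1][0] = 0×-2 + 3×2 = 6
C[1][1] = 0×3 + 3×4 = 12
Result: [[0, -14], [6, 12]]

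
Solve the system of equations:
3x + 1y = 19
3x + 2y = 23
x = 5, y = 4

Use elimination (row reduction):
Equation 1: 3x + 1y = 19.
Equation 2: 3x + 2y = 23.
Multiply Eq1 by 3 and Eq2 by 3: 9x + 3y = 57;  9x + 6y = 69.
Subtract: (3)y = 12, so y = 4.
Back-substitute into Eq1: 3x + 1*(4) = 19, so x = 5.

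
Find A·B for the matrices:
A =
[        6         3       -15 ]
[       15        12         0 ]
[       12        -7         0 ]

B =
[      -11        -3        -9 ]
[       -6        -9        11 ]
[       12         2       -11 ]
AB =
[     -264       -75       144 ]
[     -237      -153        -3 ]
[      -90        27      -185 ]

Matrix multiplication: (AB)[i][j] = sum over k of A[i][k] * B[k][j].
  (AB)[0][0] = (6)*(-11) + (3)*(-6) + (-15)*(12) = -264
  (AB)[0][1] = (6)*(-3) + (3)*(-9) + (-15)*(2) = -75
  (AB)[0][2] = (6)*(-9) + (3)*(11) + (-15)*(-11) = 144
  (AB)[1][0] = (15)*(-11) + (12)*(-6) + (0)*(12) = -237
  (AB)[1][1] = (15)*(-3) + (12)*(-9) + (0)*(2) = -153
  (AB)[1][2] = (15)*(-9) + (12)*(11) + (0)*(-11) = -3
  (AB)[2][0] = (12)*(-11) + (-7)*(-6) + (0)*(12) = -90
  (AB)[2][1] = (12)*(-3) + (-7)*(-9) + (0)*(2) = 27
  (AB)[2][2] = (12)*(-9) + (-7)*(11) + (0)*(-11) = -185
AB =
[     -264       -75       144 ]
[     -237      -153        -3 ]
[      -90        27      -185 ]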